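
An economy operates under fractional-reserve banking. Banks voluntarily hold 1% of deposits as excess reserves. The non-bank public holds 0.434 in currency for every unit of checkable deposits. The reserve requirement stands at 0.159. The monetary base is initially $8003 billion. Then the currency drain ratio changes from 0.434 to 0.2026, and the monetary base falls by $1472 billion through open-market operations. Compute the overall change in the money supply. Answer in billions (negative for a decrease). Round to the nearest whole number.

Before: m₁ = (1 + 0.434) / (0.159 + 0.01 + 0.434) ≈ 2.37811, MB₁ = 8003, so M₁ = 2.37811 × 8003 ≈ 19032.0143 billion.
After: m₂ = (1 + 0.2026) / (0.159 + 0.01 + 0.2026) ≈ 3.23628, MB₂ = 8003 − 1472 = 6531, so M₂ = 3.23628 × 6531 ≈ 21136.1447 billion.
ΔM = M₂ − M₁ = 21136.1447 − 19032.0143 = 2104.1304 billion.

$2104 billion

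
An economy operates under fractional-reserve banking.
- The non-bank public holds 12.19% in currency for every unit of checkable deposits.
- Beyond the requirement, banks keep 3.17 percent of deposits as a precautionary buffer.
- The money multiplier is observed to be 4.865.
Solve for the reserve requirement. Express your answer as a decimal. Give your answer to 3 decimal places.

0.077

Using m = 4.865. Since m = (1 + c)/(c + rr + e), the denominator satisfies c + rr + e = (1 + c)/m = (1 + 0.1219) / 4.865 ≈ 0.230606.
With c = 0.1219 and e = 0.0317, the reserve requirement is 0.230606 − 0.1219 − 0.0317 = 0.077006.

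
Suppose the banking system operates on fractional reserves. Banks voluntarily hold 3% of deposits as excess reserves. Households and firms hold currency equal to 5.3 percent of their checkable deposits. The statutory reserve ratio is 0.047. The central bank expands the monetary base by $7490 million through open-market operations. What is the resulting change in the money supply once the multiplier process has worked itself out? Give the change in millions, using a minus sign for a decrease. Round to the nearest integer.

The money multiplier is m = (1 + c) / (rr + e + c) = (1 + 0.053) / (0.047 + 0.03 + 0.053) = 8.1.
The purchase adds 7490 million of base, so ΔM = m × ΔMB = 8.1 × (+7490) = 60669 million.

$60669 million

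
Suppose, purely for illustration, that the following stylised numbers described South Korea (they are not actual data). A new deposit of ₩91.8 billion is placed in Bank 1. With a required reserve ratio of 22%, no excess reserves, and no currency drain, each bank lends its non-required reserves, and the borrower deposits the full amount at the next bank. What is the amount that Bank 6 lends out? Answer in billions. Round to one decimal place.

₩20.7 billion

Each bank lends a fraction (1 − rr) = 0.7800 of the deposit it receives, so Bank 6 receives 91.8·0.7800^5 and lends 91.8·0.7800^6 ≈ 20.6733 billion.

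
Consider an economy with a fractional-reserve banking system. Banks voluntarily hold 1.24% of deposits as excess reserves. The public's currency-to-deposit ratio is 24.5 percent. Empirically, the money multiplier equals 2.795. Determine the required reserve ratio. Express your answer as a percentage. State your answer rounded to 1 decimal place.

Using m = 2.795. Since m = (1 + c)/(c + rr + e), the denominator satisfies c + rr + e = (1 + c)/m = (1 + 0.245) / 2.795 ≈ 0.445438.
With c = 0.245 and e = 0.0124, the required reserve ratio is 0.445438 − 0.245 − 0.0124 = 0.188038.

18.8%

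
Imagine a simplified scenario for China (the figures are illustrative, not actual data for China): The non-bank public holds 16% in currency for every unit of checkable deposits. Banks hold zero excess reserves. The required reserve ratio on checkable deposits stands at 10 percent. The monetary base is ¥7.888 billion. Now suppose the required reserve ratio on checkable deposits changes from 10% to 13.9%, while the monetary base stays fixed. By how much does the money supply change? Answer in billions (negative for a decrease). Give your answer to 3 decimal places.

-4.590 billion

Initially m₁ = (1 + 0.16) / (0.1 + 0.16) ≈ 4.46154, so M₁ = 4.46154 × 7.888 ≈ 35.1926 billion.
After the change m₂ = (1 + 0.16) / (0.139 + 0.16) ≈ 3.87960, so M₂ = 3.87960 × 7.888 ≈ 30.6023 billion.
ΔM = M₂ − M₁ = 30.6023 − 35.1926 = -4.5903 billion.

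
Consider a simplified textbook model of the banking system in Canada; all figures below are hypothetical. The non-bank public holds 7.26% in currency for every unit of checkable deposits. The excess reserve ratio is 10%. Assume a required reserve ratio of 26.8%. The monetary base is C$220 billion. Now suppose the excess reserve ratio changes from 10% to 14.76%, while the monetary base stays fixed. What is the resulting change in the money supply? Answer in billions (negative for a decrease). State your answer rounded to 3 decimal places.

-52.219 billion

Initially m₁ = (1 + 0.0726) / (0.268 + 0.1 + 0.0726) ≈ 2.4344076, so M₁ = 2.4344076 × 220 ≈ 535.5697 billion.
After the change m₂ = (1 + 0.0726) / (0.268 + 0.1476 + 0.0726) ≈ 2.1970504, so M₂ = 2.1970504 × 220 ≈ 483.3511 billion.
ΔM = M₂ − M₁ = 483.3511 − 535.5697 = -52.2186 billion.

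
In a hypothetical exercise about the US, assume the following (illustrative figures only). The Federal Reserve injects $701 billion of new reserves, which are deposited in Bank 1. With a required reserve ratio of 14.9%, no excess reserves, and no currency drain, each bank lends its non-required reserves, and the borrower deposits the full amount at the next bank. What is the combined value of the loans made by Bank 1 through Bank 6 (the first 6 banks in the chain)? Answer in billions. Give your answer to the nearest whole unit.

Bank i lends (1 − rr)^i of the original deposit: Bank 1 lends 701·0.8510 = 596.5510, Bank 2 lends 701·0.8510² ≈ 507.6649, and so on.
Summing a geometric series: total = 701·[0.8510·(1 − 0.8510^6) / (1 − 0.8510)] ≈ 2483.0151 billion.

$2483 billion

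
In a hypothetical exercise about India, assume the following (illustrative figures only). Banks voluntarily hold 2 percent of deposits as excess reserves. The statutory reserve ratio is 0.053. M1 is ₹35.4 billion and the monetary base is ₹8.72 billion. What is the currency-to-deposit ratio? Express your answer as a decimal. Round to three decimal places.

0.230

Using m = M/MB = 35.4/8.72 ≈ 4.059633. From m = (1 + c)/(c + rr + e), rearranging gives 1 + c = m·(c + rr + e), so c·(1 − m) = m·(rr + e) − 1.
Hence c = [m·(rr + e) − 1]/(1 − m) = [4.059633 × (0.053 + 0.02) − 1] / (1 − 4.059633) ≈ 0.229978.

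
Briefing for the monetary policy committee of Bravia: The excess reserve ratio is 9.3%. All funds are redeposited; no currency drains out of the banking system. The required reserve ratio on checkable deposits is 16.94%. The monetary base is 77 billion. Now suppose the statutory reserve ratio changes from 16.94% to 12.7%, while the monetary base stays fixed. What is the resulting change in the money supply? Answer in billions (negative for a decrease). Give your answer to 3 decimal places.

Initially m₁ = 1 / (0.1694 + 0.093) ≈ 3.810976, so M₁ = 3.810976 × 77 ≈ 293.4452 billion.
After the change m₂ = 1 / (0.127 + 0.093) ≈ 4.545455, so M₂ = 4.545455 × 77 ≈ 350 billion.
ΔM = M₂ − M₁ = 350 − 293.4452 = 56.5548 billion.

56.555 billion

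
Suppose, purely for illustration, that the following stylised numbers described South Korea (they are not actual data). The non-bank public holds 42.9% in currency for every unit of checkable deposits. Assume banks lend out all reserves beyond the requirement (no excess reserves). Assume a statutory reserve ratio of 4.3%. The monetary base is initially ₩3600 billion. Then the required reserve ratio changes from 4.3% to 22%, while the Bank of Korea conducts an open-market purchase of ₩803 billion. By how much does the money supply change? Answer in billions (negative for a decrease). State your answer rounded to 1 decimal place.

-1204.4 billion

Before: m₁ = (1 + 0.429) / (0.043 + 0.429) ≈ 3.027542, MB₁ = 3600, so M₁ = 3.027542 × 3600 = 10899.1512 billion.
After: m₂ = (1 + 0.429) / (0.22 + 0.429) ≈ 2.201849, MB₂ = 3600 + 803 = 4403, so M₂ = 2.201849 × 4403 ≈ 9694.7411 billion.
ΔM = M₂ − M₁ = 9694.7411 − 10899.1512 = -1204.4101 billion.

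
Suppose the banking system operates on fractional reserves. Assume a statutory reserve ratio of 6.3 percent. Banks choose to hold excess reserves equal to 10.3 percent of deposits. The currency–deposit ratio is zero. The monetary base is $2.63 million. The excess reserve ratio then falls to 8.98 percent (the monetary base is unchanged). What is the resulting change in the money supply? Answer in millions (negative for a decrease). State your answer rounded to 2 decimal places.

Initially m₁ = 1 / (0.063 + 0.103) ≈ 6.0241, so M₁ = 6.0241 × 2.63 ≈ 15.8434 million.
After the change m₂ = 1 / (0.063 + 0.0898) ≈ 6.5445, so M₂ = 6.5445 × 2.63 ≈ 17.212 million.
ΔM = M₂ − M₁ = 17.212 − 15.8434 = 1.3686 million.

$1.37 million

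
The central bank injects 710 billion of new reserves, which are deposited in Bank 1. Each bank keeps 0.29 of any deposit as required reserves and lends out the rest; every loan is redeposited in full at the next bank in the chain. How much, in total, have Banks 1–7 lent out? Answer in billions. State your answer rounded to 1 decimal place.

1580.2 billion

Bank i lends (1 − rr)^i of the original deposit: Bank 1 lends 710·0.7100 = 504.1000, Bank 2 lends 710·0.7100² = 357.9110, and so on.
Summing a geometric series: total = 710·[0.7100·(1 − 0.7100^7) / (1 − 0.7100)] ≈ 1580.1776 billion.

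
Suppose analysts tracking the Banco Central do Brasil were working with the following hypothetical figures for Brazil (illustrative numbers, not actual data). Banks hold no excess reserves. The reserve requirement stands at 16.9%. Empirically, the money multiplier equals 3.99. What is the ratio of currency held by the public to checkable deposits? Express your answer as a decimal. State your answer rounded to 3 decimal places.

Using m = 3.99. From m = (1 + c)/(c + rr + e), rearranging gives 1 + c = m·(c + rr + e), so c·(1 − m) = m·(rr + e) − 1.
Hence c = [m·(rr + e) − 1]/(1 − m) = [3.99 × (0.169 + 0) − 1] / (1 − 3.99) ≈ 0.108926.

0.109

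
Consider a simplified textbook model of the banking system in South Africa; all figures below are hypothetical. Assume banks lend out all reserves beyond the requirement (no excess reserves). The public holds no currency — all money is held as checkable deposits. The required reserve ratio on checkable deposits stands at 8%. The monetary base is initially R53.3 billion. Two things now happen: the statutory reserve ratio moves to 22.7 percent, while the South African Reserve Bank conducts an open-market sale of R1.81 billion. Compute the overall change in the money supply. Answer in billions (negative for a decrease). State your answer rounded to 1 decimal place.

-439.4 billion

Before: m₁ = 1 / (0.08) = 12.5, MB₁ = 53.3, so M₁ = 12.5 × 53.3 = 666.25 billion.
After: m₂ = 1 / (0.227) ≈ 4.4053, MB₂ = 53.3 − 1.81 = 51.49, so M₂ = 4.4053 × 51.49 ≈ 226.8289 billion.
ΔM = M₂ − M₁ = 226.8289 − 666.25 = -439.4211 billion.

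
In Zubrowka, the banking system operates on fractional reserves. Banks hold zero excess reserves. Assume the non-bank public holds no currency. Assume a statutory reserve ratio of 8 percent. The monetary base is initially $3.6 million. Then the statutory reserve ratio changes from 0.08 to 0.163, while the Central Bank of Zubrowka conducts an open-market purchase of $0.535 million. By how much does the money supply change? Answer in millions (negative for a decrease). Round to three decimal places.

-19.632 million

Before: m₁ = 1 / (0.08) = 12.5, MB₁ = 3.6, so M₁ = 12.5 × 3.6 = 45 million.
After: m₂ = 1 / (0.163) ≈ 6.13497, MB₂ = 3.6 + 0.535 = 4.135, so M₂ = 6.13497 × 4.135 ≈ 25.3681 million.
ΔM = M₂ − M₁ = 25.3681 − 45 = -19.6319 million.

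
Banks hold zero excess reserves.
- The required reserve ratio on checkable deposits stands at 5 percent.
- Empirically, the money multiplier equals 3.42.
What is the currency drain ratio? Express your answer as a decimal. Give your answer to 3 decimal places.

0.343

Using m = 3.42. From m = (1 + c)/(c + rr + e), rearranging gives 1 + c = m·(c + rr + e), so c·(1 − m) = m·(rr + e) − 1.
Hence c = [m·(rr + e) − 1]/(1 − m) = [3.42 × (0.05 + 0) − 1] / (1 − 3.42) ≈ 0.342562.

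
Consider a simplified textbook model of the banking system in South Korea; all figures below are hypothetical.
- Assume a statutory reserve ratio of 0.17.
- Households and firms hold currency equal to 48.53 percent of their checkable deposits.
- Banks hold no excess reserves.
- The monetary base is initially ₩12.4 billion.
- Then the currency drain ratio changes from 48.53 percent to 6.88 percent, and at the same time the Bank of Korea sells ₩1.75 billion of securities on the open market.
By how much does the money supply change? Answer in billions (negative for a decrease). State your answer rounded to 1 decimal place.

Before: m₁ = (1 + 0.4853) / (0.17 + 0.4853) ≈ 2.2666, MB₁ = 12.4, so M₁ = 2.2666 × 12.4 ≈ 28.1058 billion.
After: m₂ = (1 + 0.0688) / (0.17 + 0.0688) ≈ 4.4757, MB₂ = 12.4 − 1.75 = 10.65, so M₂ = 4.4757 × 10.65 ≈ 47.6662 billion.
ΔM = M₂ − M₁ = 47.6662 − 28.1058 = 19.5604 billion.

₩19.6 billion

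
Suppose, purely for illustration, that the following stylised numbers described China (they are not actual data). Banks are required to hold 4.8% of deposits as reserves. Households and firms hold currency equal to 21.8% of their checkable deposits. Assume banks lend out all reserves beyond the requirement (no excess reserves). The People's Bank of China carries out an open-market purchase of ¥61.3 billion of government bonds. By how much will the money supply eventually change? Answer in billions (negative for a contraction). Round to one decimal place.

The money multiplier is m = (1 + c) / (rr + c) = (1 + 0.218) / (0.048 + 0.218) ≈ 4.5789.
The purchase adds 61.3 billion of base, so ΔM = m × ΔMB = 4.5789 × (+61.3) ≈ 280.6866 billion.

¥280.7 billion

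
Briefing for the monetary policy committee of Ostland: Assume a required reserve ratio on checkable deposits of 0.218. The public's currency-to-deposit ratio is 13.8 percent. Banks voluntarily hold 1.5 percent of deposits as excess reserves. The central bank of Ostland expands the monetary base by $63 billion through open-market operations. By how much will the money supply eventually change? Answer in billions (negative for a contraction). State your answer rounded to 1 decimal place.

The money multiplier is m = (1 + c) / (rr + e + c) = (1 + 0.138) / (0.218 + 0.015 + 0.138) ≈ 3.0674.
The purchase adds 63 billion of base, so ΔM = m × ΔMB = 3.0674 × (+63) = 193.2462 billion.

$193.2 billion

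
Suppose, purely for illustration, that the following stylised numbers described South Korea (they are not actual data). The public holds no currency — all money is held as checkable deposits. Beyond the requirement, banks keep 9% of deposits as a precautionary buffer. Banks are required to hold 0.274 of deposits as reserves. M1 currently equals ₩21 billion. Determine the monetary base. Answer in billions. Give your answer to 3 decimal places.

₩7.644 billion

The money multiplier is m = 1 / (rr + e) = 1 / (0.274 + 0.09) ≈ 2.747253.
MB = M / m = 21 / 2.747253 ≈ 7.644 billion.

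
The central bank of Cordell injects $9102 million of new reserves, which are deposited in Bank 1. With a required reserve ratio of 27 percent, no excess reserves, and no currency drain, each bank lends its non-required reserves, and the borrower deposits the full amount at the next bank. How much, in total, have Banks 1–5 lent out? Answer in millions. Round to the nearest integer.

Bank i lends (1 − rr)^i of the original deposit: Bank 1 lends 9102·0.7300 = 6644.4600, Bank 2 lends 9102·0.7300² = 4850.4558, and so on.
Summing a geometric series: total = 9102·[0.7300·(1 − 0.7300^5) / (1 − 0.7300)] ≈ 19507.4662 million.

$19507 million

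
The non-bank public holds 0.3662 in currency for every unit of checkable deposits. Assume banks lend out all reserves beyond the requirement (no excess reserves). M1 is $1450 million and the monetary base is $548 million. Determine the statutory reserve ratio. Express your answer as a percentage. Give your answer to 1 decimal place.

15.0%

Using m = M/MB = 1450/548 ≈ 2.645985. Since m = (1 + c)/(c + rr + e), the denominator satisfies c + rr + e = (1 + c)/m = (1 + 0.3662) / 2.645985 ≈ 0.516329.
With c = 0.3662 and e = 0, the statutory reserve ratio is 0.516329 − 0.3662 − 0 = 0.150129.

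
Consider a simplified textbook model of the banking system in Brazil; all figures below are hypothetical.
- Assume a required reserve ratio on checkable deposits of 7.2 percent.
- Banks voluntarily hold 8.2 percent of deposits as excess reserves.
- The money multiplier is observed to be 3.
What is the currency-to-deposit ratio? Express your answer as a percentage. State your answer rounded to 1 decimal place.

Using m = 3. From m = (1 + c)/(c + rr + e), rearranging gives 1 + c = m·(c + rr + e), so c·(1 − m) = m·(rr + e) − 1.
Hence c = [m·(rr + e) − 1]/(1 − m) = [3 × (0.072 + 0.082) − 1] / (1 − 3) = 0.269000.

26.9%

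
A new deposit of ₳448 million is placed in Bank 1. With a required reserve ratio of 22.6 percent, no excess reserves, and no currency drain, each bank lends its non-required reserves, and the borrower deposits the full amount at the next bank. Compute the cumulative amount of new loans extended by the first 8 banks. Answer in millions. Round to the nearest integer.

Bank i lends (1 − rr)^i of the original deposit: Bank 1 lends 448·0.7740 = 346.7520, Bank 2 lends 448·0.7740² ≈ 268.3860, and so on.
Summing a geometric series: total = 448·[0.7740·(1 − 0.7740^8) / (1 − 0.7740)] ≈ 1336.6776 million.

₳1337 million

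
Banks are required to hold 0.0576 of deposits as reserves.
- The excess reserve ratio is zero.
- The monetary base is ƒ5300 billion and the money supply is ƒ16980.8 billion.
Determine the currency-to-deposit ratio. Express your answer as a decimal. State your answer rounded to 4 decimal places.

0.3700

Using m = M/MB = 16980.8/5300 ≈ 3.203925. From m = (1 + c)/(c + rr + e), rearranging gives 1 + c = m·(c + rr + e), so c·(1 − m) = m·(rr + e) − 1.
Hence c = [m·(rr + e) − 1]/(1 − m) = [3.203925 × (0.0576 + 0) − 1] / (1 − 3.203925) ≈ 0.370001.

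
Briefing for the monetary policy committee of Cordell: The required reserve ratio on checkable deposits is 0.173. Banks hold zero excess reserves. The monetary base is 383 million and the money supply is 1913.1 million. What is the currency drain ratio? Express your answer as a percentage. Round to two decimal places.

3.40%

Using m = M/MB = 1913.1/383 ≈ 4.995039. From m = (1 + c)/(c + rr + e), rearranging gives 1 + c = m·(c + rr + e), so c·(1 − m) = m·(rr + e) − 1.
Hence c = [m·(rr + e) − 1]/(1 − m) = [4.995039 × (0.173 + 0) − 1] / (1 − 4.995039) ≈ 0.034007.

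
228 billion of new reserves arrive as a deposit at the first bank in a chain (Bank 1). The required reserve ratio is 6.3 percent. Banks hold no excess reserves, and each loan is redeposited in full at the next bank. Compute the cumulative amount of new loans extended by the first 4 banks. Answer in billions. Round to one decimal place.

777.1 billion

Bank i lends (1 − rr)^i of the original deposit: Bank 1 lends 228·0.9370 = 213.6360, Bank 2 lends 228·0.9370² ≈ 200.1769, and so on.
Summing a geometric series: total = 228·[0.9370·(1 − 0.9370^4) / (1 − 0.9370)] ≈ 777.1279 billion.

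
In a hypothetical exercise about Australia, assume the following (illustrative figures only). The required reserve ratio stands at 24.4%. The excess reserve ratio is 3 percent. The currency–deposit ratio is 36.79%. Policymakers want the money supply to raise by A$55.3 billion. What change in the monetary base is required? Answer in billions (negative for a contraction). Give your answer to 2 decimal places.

A$25.95 billion

The money multiplier is m = (1 + c) / (rr + e + c) = (1 + 0.3679) / (0.244 + 0.03 + 0.3679) ≈ 2.13102.
ΔMB = ΔM / m = (+55.3) / 2.13102 ≈ 25.95 billion.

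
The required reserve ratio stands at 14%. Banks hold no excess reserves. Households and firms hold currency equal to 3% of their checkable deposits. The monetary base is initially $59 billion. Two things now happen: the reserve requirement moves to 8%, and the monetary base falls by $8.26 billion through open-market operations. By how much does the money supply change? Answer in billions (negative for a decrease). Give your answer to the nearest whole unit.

$118 billion

Before: m₁ = (1 + 0.03) / (0.14 + 0.03) ≈ 6.0588, MB₁ = 59, so M₁ = 6.0588 × 59 = 357.4692 billion.
After: m₂ = (1 + 0.03) / (0.08 + 0.03) ≈ 9.3636, MB₂ = 59 − 8.26 = 50.74, so M₂ = 9.3636 × 50.74 ≈ 475.1091 billion.
ΔM = M₂ − M₁ = 475.1091 − 357.4692 = 117.6399 billion.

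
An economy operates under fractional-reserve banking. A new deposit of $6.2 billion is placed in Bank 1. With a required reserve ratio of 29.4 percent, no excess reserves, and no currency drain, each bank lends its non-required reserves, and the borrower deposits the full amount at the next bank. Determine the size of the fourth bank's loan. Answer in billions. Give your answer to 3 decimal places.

$1.540 billion

Each bank lends a fraction (1 − rr) = 0.7060 of the deposit it receives, so Bank 4 receives 6.2·0.7060^3 and lends 6.2·0.7060^4 ≈ 1.5403 billion.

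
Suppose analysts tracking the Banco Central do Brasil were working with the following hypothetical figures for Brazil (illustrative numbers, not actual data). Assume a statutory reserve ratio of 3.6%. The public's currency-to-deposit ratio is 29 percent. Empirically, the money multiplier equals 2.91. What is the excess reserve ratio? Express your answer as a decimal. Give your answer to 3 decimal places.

Using m = 2.91. Since m = (1 + c)/(c + rr + e), the denominator satisfies c + rr + e = (1 + c)/m = (1 + 0.29) / 2.91 ≈ 0.443299.
With c = 0.29 and rr = 0.036, the excess reserve ratio is 0.443299 − 0.29 − 0.036 = 0.117299.

0.117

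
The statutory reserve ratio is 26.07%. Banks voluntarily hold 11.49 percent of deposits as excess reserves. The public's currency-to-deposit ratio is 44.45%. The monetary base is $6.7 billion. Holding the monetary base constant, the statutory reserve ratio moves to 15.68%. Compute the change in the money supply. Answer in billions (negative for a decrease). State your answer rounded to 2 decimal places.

$1.71 billion

Initially m₁ = (1 + 0.4445) / (0.2607 + 0.1149 + 0.4445) ≈ 1.7614, so M₁ = 1.7614 × 6.7 ≈ 11.8014 billion.
After the change m₂ = (1 + 0.4445) / (0.1568 + 0.1149 + 0.4445) ≈ 2.0169, so M₂ = 2.0169 × 6.7 ≈ 13.5132 billion.
ΔM = M₂ − M₁ = 13.5132 − 11.8014 = 1.7118 billion.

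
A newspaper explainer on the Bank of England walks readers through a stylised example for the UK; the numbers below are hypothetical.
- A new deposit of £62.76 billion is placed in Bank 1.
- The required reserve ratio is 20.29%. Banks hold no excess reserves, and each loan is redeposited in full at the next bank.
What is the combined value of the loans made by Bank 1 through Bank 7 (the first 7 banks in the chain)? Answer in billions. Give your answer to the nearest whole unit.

Bank i lends (1 − rr)^i of the original deposit: Bank 1 lends 62.76·0.7971 ≈ 50.0260, Bank 2 lends 62.76·0.7971² ≈ 39.8757, and so on.
Summing a geometric series: total = 62.76·[0.7971·(1 − 0.7971^7) / (1 − 0.7971)] ≈ 196.1465 billion.

£196 billion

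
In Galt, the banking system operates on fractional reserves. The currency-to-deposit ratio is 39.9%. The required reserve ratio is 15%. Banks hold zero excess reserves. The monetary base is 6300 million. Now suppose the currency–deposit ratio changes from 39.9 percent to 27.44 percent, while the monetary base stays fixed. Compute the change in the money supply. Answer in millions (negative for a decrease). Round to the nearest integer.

2864 million

Initially m₁ = (1 + 0.399) / (0.15 + 0.399) ≈ 2.54827, so M₁ = 2.54827 × 6300 = 16054.101 million.
After the change m₂ = (1 + 0.2744) / (0.15 + 0.2744) ≈ 3.00283, so M₂ = 3.00283 × 6300 = 18917.829 million.
ΔM = M₂ − M₁ = 18917.829 − 16054.101 = 2863.728 million.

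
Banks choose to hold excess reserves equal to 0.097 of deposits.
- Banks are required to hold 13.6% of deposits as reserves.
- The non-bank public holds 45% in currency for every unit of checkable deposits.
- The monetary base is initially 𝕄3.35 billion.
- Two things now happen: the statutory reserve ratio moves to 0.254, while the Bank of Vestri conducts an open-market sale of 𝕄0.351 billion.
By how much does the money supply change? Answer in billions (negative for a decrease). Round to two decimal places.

-1.68 billion

Before: m₁ = (1 + 0.45) / (0.136 + 0.097 + 0.45) ≈ 2.1230, MB₁ = 3.35, so M₁ = 2.1230 × 3.35 ≈ 7.1121 billion.
After: m₂ = (1 + 0.45) / (0.254 + 0.097 + 0.45) ≈ 1.8102, MB₂ = 3.35 − 0.351 = 2.999, so M₂ = 1.8102 × 2.999 ≈ 5.4288 billion.
ΔM = M₂ − M₁ = 5.4288 − 7.1121 = -1.6833 billion.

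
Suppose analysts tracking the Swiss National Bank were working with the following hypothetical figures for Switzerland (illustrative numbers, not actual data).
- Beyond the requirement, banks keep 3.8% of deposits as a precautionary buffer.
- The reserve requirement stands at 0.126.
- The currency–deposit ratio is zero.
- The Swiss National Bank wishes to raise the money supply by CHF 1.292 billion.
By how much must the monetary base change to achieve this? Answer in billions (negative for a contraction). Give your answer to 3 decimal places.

The money multiplier is m = 1 / (rr + e) = 1 / (0.126 + 0.038) ≈ 6.09756.
ΔMB = ΔM / m = (+1.292) / 6.09756 ≈ 0.2119 billion.

CHF 0.212 billion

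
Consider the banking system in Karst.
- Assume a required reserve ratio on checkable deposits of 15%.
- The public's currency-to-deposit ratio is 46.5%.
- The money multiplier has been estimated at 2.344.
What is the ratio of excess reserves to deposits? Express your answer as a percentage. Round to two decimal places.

1.00%

Using m = 2.344. Since m = (1 + c)/(c + rr + e), the denominator satisfies c + rr + e = (1 + c)/m = (1 + 0.465) / 2.344 = 0.625000.
With c = 0.465 and rr = 0.15, the ratio of excess reserves to deposits is 0.625000 − 0.465 − 0.15 = 0.01.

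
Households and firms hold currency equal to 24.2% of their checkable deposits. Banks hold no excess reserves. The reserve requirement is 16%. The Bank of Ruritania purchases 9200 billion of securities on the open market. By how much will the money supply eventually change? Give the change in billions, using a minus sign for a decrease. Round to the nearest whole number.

The money multiplier is m = (1 + c) / (rr + c) = (1 + 0.242) / (0.16 + 0.242) ≈ 3.08955.
The purchase adds 9200 billion of base, so ΔM = m × ΔMB = 3.08955 × (+9200) = 28423.86 billion.

28424 billion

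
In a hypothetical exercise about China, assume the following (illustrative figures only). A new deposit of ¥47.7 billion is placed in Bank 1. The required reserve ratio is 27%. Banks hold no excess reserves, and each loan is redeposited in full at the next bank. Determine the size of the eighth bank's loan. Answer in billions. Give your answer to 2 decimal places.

Each bank lends a fraction (1 − rr) = 0.7300 of the deposit it receives, so Bank 8 receives 47.7·0.7300^7 and lends 47.7·0.7300^8 ≈ 3.8468 billion.

¥3.85 billion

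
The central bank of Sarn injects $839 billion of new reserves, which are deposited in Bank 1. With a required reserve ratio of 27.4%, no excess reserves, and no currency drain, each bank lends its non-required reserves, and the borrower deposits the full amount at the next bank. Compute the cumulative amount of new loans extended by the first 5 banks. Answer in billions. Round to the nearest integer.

$1775 billion

Bank i lends (1 − rr)^i of the original deposit: Bank 1 lends 839·0.7260 = 609.1140, Bank 2 lends 839·0.7260² ≈ 442.2168, and so on.
Summing a geometric series: total = 839·[0.7260·(1 − 0.7260^5) / (1 − 0.7260)] ≈ 1774.6794 billion.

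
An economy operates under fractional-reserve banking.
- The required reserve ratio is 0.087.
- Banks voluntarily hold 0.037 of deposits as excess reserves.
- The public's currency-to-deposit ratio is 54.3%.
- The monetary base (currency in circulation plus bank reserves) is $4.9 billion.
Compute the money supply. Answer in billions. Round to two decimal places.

$11.34 billion

The money multiplier is m = (1 + c) / (rr + e + c) = (1 + 0.543) / (0.087 + 0.037 + 0.543) ≈ 2.3133.
So M = m × MB = 2.3133 × 4.9 ≈ 11.3352 billion.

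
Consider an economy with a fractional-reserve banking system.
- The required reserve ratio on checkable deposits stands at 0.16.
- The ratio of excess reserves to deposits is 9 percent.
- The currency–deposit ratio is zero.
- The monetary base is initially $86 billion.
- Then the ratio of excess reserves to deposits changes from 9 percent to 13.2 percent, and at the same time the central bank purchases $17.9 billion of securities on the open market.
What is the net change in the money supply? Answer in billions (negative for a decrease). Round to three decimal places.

$11.822 billion

Before: m₁ = 1 / (0.16 + 0.09) = 4, MB₁ = 86, so M₁ = 4 × 86 = 344 billion.
After: m₂ = 1 / (0.16 + 0.132) ≈ 3.4246575, MB₂ = 86 + 17.9 = 103.9, so M₂ = 3.4246575 × 103.9 ≈ 355.8219 billion.
ΔM = M₂ − M₁ = 355.8219 − 344 = 11.8219 billion.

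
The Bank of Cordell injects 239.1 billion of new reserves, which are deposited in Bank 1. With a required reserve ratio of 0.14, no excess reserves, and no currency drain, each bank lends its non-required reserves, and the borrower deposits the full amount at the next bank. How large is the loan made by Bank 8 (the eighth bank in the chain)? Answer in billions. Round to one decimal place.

71.5 billion

Each bank lends a fraction (1 − rr) = 0.8600 of the deposit it receives, so Bank 8 receives 239.1·0.8600^7 and lends 239.1·0.8600^8 ≈ 71.5430 billion.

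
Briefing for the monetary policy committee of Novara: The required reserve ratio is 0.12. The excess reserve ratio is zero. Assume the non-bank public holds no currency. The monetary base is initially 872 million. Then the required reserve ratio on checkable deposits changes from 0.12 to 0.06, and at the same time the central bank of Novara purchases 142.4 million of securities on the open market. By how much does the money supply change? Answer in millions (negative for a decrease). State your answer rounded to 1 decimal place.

Before: m₁ = 1 / (0.12) ≈ 8.333333, MB₁ = 872, so M₁ = 8.333333 × 872 ≈ 7266.6664 million.
After: m₂ = 1 / (0.06) ≈ 16.666667, MB₂ = 872 + 142.4 = 1014.4, so M₂ = 16.666667 × 1014.4 ≈ 16906.667 million.
ΔM = M₂ − M₁ = 16906.667 − 7266.6664 = 9640.0006 million.

9640.0 million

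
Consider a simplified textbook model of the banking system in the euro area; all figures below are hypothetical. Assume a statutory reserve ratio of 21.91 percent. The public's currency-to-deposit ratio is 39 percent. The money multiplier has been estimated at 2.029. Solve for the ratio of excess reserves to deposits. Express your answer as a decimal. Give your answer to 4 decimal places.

0.0760

Using m = 2.029. Since m = (1 + c)/(c + rr + e), the denominator satisfies c + rr + e = (1 + c)/m = (1 + 0.39) / 2.029 ≈ 0.685067.
With c = 0.39 and rr = 0.2191, the ratio of excess reserves to deposits is 0.685067 − 0.39 − 0.2191 = 0.075967.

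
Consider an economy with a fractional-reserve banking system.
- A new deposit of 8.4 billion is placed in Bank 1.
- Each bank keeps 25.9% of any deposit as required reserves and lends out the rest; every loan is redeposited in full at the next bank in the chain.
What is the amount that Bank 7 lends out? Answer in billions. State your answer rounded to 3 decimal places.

Each bank lends a fraction (1 − rr) = 0.7410 of the deposit it receives, so Bank 7 receives 8.4·0.7410^6 and lends 8.4·0.7410^7 ≈ 1.0304 billion.

1.030 billion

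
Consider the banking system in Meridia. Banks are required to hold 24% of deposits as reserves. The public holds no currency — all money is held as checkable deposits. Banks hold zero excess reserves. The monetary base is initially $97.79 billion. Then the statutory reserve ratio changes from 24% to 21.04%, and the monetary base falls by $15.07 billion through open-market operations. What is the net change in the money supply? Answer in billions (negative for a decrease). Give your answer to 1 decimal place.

Before: m₁ = 1 / (0.24) ≈ 4.1667, MB₁ = 97.79, so M₁ = 4.1667 × 97.79 ≈ 407.4616 billion.
After: m₂ = 1 / (0.2104) ≈ 4.7529, MB₂ = 97.79 − 15.07 = 82.72, so M₂ = 4.7529 × 82.72 ≈ 393.1599 billion.
ΔM = M₂ − M₁ = 393.1599 − 407.4616 = -14.3017 billion.

-14.3 billion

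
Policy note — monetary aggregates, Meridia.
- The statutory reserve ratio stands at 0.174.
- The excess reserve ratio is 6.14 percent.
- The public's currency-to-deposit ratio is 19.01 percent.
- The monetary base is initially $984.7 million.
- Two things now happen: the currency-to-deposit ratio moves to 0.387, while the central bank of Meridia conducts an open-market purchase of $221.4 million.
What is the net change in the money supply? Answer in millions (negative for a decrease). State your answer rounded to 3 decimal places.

-66.393 million

Before: m₁ = (1 + 0.1901) / (0.174 + 0.0614 + 0.1901) ≈ 2.7969448, MB₁ = 984.7, so M₁ = 2.7969448 × 984.7 ≈ 2754.1515 million.
After: m₂ = (1 + 0.387) / (0.174 + 0.0614 + 0.387) ≈ 2.2284704, MB₂ = 984.7 + 221.4 = 1206.1, so M₂ = 2.2284704 × 1206.1 ≈ 2687.7581 million.
ΔM = M₂ − M₁ = 2687.7581 − 2754.1515 = -66.3934 million.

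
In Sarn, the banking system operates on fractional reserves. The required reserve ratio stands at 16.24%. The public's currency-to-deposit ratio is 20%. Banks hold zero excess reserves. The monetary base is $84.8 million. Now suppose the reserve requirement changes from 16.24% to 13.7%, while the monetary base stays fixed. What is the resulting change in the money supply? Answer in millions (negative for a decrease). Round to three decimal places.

$21.164 million

Initially m₁ = (1 + 0.2) / (0.1624 + 0.2) ≈ 3.311258, so M₁ = 3.311258 × 84.8 ≈ 280.7947 million.
After the change m₂ = (1 + 0.2) / (0.137 + 0.2) ≈ 3.560831, so M₂ = 3.560831 × 84.8 ≈ 301.9585 million.
ΔM = M₂ − M₁ = 301.9585 − 280.7947 = 21.1638 million.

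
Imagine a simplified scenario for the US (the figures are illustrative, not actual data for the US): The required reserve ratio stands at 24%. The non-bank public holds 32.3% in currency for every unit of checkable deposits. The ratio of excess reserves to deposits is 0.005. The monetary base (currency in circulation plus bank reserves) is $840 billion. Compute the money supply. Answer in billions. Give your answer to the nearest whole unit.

The money multiplier is m = (1 + c) / (rr + e + c) = (1 + 0.323) / (0.24 + 0.005 + 0.323) ≈ 2.3292.
So M = m × MB = 2.3292 × 840 = 1956.528 billion.

$1957 billion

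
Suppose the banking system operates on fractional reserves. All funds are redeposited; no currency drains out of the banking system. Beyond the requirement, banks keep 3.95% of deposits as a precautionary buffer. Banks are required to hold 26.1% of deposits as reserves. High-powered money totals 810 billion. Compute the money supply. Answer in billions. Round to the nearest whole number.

The money multiplier is m = 1 / (rr + e) = 1 / (0.261 + 0.0395) ≈ 3.3278.
So M = m × MB = 3.3278 × 810 = 2695.518 billion.

2696 billion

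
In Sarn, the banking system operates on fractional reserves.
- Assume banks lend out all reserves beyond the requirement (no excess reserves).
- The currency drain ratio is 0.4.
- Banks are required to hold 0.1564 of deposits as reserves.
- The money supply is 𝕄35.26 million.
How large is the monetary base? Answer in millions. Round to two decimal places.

𝕄14.01 million

The money multiplier is m = (1 + c) / (rr + c) = (1 + 0.4) / (0.1564 + 0.4) ≈ 2.51618.
MB = M / m = 35.26 / 2.51618 ≈ 14.0133 million.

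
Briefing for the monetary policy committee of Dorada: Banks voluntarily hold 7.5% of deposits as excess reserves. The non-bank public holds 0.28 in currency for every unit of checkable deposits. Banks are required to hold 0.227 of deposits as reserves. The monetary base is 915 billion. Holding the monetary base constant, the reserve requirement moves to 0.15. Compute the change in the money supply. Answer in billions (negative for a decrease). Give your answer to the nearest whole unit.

307 billion

Initially m₁ = (1 + 0.28) / (0.227 + 0.075 + 0.28) ≈ 2.1993, so M₁ = 2.1993 × 915 = 2012.3595 billion.
After the change m₂ = (1 + 0.28) / (0.15 + 0.075 + 0.28) ≈ 2.5347, so M₂ = 2.5347 × 915 = 2319.2505 billion.
ΔM = M₂ − M₁ = 2319.2505 − 2012.3595 = 306.891 billion.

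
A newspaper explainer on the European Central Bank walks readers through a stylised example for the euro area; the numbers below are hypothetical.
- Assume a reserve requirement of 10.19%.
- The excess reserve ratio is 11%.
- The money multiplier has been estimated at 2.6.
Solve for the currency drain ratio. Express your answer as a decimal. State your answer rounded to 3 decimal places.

0.281

Using m = 2.6. From m = (1 + c)/(c + rr + e), rearranging gives 1 + c = m·(c + rr + e), so c·(1 − m) = m·(rr + e) − 1.
Hence c = [m·(rr + e) − 1]/(1 − m) = [2.6 × (0.1019 + 0.11) − 1] / (1 − 2.6) ≈ 0.280662.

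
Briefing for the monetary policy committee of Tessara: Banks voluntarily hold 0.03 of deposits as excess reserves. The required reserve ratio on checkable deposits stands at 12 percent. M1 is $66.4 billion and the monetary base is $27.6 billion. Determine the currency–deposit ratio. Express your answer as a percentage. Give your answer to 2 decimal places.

45.46%

Using m = M/MB = 66.4/27.6 ≈ 2.405797. From m = (1 + c)/(c + rr + e), rearranging gives 1 + c = m·(c + rr + e), so c·(1 − m) = m·(rr + e) − 1.
Hence c = [m·(rr + e) − 1]/(1 − m) = [2.405797 × (0.12 + 0.03) − 1] / (1 − 2.405797) ≈ 0.454639.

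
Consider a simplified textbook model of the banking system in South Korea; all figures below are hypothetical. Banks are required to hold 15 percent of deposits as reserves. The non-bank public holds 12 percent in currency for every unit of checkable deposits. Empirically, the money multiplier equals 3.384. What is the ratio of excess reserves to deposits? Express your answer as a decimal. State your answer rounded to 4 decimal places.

0.0610

Using m = 3.384. Since m = (1 + c)/(c + rr + e), the denominator satisfies c + rr + e = (1 + c)/m = (1 + 0.12) / 3.384 ≈ 0.330969.
With c = 0.12 and rr = 0.15, the ratio of excess reserves to deposits is 0.330969 − 0.12 − 0.15 = 0.060969.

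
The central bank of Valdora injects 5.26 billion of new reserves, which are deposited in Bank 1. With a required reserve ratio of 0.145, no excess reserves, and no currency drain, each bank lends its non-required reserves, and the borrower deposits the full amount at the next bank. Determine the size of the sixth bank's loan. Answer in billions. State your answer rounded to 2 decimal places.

2.05 billion

Each bank lends a fraction (1 − rr) = 0.8550 of the deposit it receives, so Bank 6 receives 5.26·0.8550^5 and lends 5.26·0.8550^6 ≈ 2.0549 billion.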